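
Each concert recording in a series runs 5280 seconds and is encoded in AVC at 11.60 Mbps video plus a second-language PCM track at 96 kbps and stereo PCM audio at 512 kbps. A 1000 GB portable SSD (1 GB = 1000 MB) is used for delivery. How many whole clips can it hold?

124

Audio total: 96 + 512 = 608 kbps = 0.608 Mbps.
Total bitrate: 12.208 Mbps.
Per item: 12.208 Mbps × 5280 s = 64,458 Mb = 8,057 MB.
Capacity: 1000 GB = 8,000,000 Mb; 124.11 items → 124 complete.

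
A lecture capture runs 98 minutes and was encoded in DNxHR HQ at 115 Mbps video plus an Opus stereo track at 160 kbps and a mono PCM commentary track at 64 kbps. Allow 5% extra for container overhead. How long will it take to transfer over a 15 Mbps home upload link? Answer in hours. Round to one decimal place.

98 min = 5880 s
Audio total: 160 + 64 = 224 kbps = 0.224 Mbps.
Total bitrate: 115.224 Mbps.
File: 115.224 Mbps × 5880 s = 677517.1 Mb.
With 5% container overhead: ×1.05. → 711393.0 Mb.
At 15 Mbps: 711393.0 / 15 = 47426.2 s ≈ 13.2 hours.

13.2 hours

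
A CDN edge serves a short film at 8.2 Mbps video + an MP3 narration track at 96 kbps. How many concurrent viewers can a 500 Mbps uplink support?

Audio: 96 kbps = 0.096 Mbps.
Per-viewer media rate: 8.296 Mbps.
500 Mbps = 500.0 Mbps; 500.0 / 8.296 = 60.27 → 60 viewers.

60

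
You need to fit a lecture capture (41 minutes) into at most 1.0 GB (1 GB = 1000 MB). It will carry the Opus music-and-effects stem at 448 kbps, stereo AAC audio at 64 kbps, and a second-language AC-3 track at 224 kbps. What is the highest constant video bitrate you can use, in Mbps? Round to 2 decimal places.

Budget: 1.0 GB = 8000.0 Mb.
41 min = 2460 s
Total bitrate budget: 8000.0 Mb / 2460 s = 3.252 Mbps.
Audio total: 448 + 64 + 224 = 736 kbps = 0.736 Mbps.
Video: 3.252 − 0.736 = 2.516 Mbps.

2.52 Mbps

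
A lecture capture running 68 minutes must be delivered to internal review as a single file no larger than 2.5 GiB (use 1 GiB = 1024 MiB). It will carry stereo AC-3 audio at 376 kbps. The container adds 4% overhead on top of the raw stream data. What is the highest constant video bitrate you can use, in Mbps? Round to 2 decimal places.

Budget: 2.5 GiB = 21474.8 Mb.
Stream payload after overhead: 21474.8 / 1.04 = 20648.9 Mb.
68 min = 4080 s
Total bitrate budget: 20648.9 Mb / 4080 s = 5.061 Mbps.
Audio: 376 kbps = 0.376 Mbps.
Video: 5.061 − 0.376 = 4.685 Mbps.

4.69 Mbps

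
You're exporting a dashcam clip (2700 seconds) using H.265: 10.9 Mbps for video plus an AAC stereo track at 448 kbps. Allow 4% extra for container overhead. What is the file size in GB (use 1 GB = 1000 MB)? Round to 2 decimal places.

3.98 GB

Audio: 448 kbps = 0.448 Mbps.
Total bitrate: 10.9 + 0.448 = 11.348 Mbps.
Stream data: 11.348 Mbps × 2700 s = 30639.6 Mb.
With 4% container overhead: ×1.04.
31,865 Mb ÷ 8 = 3,983 MB → 3.983 GB.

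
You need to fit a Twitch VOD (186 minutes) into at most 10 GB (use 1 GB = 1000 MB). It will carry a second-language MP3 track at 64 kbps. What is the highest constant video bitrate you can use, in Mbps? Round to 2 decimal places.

7.10 Mbps

Budget: 10 GB = 80000.0 Mb.
186 min = 11160 s
Total bitrate budget: 80000.0 Mb / 11160 s = 7.168 Mbps.
Audio: 64 kbps = 0.064 Mbps.
Video: 7.168 − 0.064 = 7.104 Mbps.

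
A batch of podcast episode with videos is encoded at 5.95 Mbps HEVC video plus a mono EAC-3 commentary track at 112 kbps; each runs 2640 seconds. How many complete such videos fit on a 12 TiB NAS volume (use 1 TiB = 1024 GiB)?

Audio: 112 kbps = 0.112 Mbps.
Total bitrate: 6.062 Mbps.
Per item: 6.062 Mbps × 2640 s = 16,004 Mb = 2,000 MB.
Capacity: 12 TiB = 105,553,116 Mb; 6595.55 items → 6595 complete.

6595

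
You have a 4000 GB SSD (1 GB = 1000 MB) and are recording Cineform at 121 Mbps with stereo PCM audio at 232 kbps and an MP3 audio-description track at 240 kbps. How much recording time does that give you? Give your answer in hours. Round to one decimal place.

Audio total: 232 + 240 = 472 kbps = 0.472 Mbps.
Total bitrate: 121 + 0.472 = 121.472 Mbps.
Capacity: 4000 GB = 32,000,000 Mb.
Recording time: 32,000,000 / 121.472 = 263,435 s ≈ 73.2 hours.

73.2 hours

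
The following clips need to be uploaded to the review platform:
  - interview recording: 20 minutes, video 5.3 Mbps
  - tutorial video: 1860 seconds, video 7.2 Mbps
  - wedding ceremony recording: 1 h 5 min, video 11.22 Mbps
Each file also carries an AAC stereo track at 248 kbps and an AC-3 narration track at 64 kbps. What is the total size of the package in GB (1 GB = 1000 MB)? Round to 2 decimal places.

8.21 GB

Audio total: 248 + 64 = 312 kbps = 0.312 Mbps.
interview recording: 5.612 Mbps × 1200 s = 6734.4 Mb
tutorial video: 7.512 Mbps × 1860 s = 13972.3 Mb
wedding ceremony recording: 11.532 Mbps × 3900 s = 44974.8 Mb
Total: 65681.5 Mb = 8210.2 MB.
= 8.210 GB.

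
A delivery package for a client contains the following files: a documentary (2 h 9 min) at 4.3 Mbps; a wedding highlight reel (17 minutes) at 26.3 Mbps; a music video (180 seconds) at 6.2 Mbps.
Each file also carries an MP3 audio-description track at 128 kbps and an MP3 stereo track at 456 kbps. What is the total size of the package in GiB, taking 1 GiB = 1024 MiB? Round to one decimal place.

Audio total: 128 + 456 = 584 kbps = 0.584 Mbps.
documentary: 4.884 Mbps × 7740 s = 37802.2 Mb
wedding highlight reel: 26.884 Mbps × 1020 s = 27421.7 Mb
music video: 6.784 Mbps × 180 s = 1221.1 Mb
Total: 66445.0 Mb = 8305.6 MB.
= 7.735 GiB.

7.7 GiB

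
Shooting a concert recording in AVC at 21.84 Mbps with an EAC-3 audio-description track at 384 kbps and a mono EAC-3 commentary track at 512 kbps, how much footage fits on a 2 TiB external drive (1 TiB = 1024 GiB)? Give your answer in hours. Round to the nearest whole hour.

Audio total: 384 + 512 = 896 kbps = 0.896 Mbps.
Total bitrate: 21.84 + 0.896 = 22.736 Mbps.
Capacity: 2 TiB = 17,592,186 Mb.
Recording time: 17,592,186 / 22.736 = 773,759 s ≈ 215 hours.

215 hours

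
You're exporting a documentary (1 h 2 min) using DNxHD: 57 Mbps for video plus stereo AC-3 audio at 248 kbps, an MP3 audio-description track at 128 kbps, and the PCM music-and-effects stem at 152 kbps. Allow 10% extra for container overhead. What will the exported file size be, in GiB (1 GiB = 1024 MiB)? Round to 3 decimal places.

27.405 GiB

1 h 2 min = 62 min = 3720 s
Audio total: 248 + 128 + 152 = 528 kbps = 0.528 Mbps.
Total bitrate: 57 + 0.528 = 57.528 Mbps.
Stream data: 57.528 Mbps × 3720 s = 214004.2 Mb.
With 10% container overhead: ×1.10.
235,405 Mb = 29,425,572,000 bytes ÷ 1,073,741,824 = 27.40 GiB.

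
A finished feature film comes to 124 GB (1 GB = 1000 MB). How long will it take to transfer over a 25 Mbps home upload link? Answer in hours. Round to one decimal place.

File: 124 GB = 992000.0 Mb.
At 25 Mbps: 992000.0 / 25 = 39680.0 s ≈ 11 hours.

11.0 hours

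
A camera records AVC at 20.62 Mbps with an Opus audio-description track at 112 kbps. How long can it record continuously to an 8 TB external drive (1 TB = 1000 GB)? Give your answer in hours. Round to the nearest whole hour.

858 hours

Audio: 112 kbps = 0.112 Mbps.
Total bitrate: 20.62 + 0.112 = 20.732 Mbps.
Capacity: 8 TB = 64,000,000 Mb.
Recording time: 64,000,000 / 20.732 = 3,087,015 s ≈ 858 hours.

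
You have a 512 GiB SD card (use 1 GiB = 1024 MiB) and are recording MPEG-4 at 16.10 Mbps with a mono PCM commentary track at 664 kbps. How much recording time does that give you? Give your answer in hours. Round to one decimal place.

72.9 hours

Audio: 664 kbps = 0.664 Mbps.
Total bitrate: 16.10 + 0.664 = 16.764 Mbps.
Capacity: 512 GiB = 4,398,047 Mb.
Recording time: 4,398,047 / 16.764 = 262,351 s ≈ 72.9 hours.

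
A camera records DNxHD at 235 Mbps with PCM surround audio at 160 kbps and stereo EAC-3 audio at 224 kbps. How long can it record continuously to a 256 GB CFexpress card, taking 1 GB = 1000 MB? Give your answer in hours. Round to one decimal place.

2.4 hours

Audio total: 160 + 224 = 384 kbps = 0.384 Mbps.
Total bitrate: 235 + 0.384 = 235.384 Mbps.
Capacity: 256 GB = 2,048,000 Mb.
Recording time: 2,048,000 / 235.384 = 8,701 s ≈ 2.42 hours.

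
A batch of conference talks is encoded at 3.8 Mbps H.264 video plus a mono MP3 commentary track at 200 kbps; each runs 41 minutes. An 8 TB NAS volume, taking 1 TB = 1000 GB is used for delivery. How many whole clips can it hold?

41 min = 2460 s
Audio: 200 kbps = 0.200 Mbps.
Total bitrate: 4.000 Mbps.
Per item: 4.000 Mbps × 2460 s = 9,840 Mb = 1,230 MB.
Capacity: 8 TB = 64,000,000 Mb; 6504.07 items → 6504 complete.

6504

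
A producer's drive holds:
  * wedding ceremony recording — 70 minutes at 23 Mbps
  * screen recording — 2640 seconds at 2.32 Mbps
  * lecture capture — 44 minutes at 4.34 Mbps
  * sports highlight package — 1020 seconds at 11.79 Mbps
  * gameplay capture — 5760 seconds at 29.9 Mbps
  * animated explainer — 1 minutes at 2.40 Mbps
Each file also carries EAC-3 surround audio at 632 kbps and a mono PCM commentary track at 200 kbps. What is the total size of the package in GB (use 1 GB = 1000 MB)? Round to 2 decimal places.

Audio total: 632 + 200 = 832 kbps = 0.832 Mbps.
wedding ceremony recording: 23.832 Mbps × 4200 s = 100094.4 Mb
screen recording: 3.152 Mbps × 2640 s = 8321.3 Mb
lecture capture: 5.172 Mbps × 2640 s = 13654.1 Mb
sports highlight package: 12.622 Mbps × 1020 s = 12874.4 Mb
gameplay capture: 30.732 Mbps × 5760 s = 177016.3 Mb
animated explainer: 3.232 Mbps × 60 s = 193.9 Mb
Total: 312154.4 Mb = 39019.3 MB.
= 39.02 GB.

39.02 GB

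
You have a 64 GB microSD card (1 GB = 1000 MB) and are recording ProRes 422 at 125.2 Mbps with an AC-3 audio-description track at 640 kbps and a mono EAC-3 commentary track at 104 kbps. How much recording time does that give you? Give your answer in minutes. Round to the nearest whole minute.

68 minutes

Audio total: 640 + 104 = 744 kbps = 0.744 Mbps.
Total bitrate: 125.2 + 0.744 = 125.944 Mbps.
Capacity: 64 GB = 512,000 Mb.
Recording time: 512,000 / 125.944 = 4,065 s ≈ 67.8 minutes.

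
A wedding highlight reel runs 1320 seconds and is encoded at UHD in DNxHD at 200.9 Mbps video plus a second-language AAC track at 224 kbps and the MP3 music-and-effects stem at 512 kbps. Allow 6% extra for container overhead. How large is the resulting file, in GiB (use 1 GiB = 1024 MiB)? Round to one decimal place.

Audio total: 224 + 512 = 736 kbps = 0.736 Mbps.
Total bitrate: 200.9 + 0.736 = 201.636 Mbps.
Stream data: 201.636 Mbps × 1320 s = 266159.5 Mb.
With 6% container overhead: ×1.06.
282,129 Mb = 35,266,136,400 bytes ÷ 1,073,741,824 = 32.84 GiB.

32.8 GiB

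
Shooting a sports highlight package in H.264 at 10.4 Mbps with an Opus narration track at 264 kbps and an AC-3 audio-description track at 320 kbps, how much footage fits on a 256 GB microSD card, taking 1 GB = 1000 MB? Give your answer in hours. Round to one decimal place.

51.8 hours

Audio total: 264 + 320 = 584 kbps = 0.584 Mbps.
Total bitrate: 10.4 + 0.584 = 10.984 Mbps.
Capacity: 256 GB = 2,048,000 Mb.
Recording time: 2,048,000 / 10.984 = 186,453 s ≈ 51.8 hours.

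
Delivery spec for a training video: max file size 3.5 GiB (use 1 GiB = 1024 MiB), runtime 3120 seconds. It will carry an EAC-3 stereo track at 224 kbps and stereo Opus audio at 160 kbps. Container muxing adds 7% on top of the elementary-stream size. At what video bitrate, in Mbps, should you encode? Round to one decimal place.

8.6 Mbps

Budget: 3.5 GiB = 30064.8 Mb.
Stream payload after overhead: 30064.8 / 1.07 = 28097.9 Mb.
Total bitrate budget: 28097.9 Mb / 3120 s = 9.006 Mbps.
Audio total: 224 + 160 = 384 kbps = 0.384 Mbps.
Video: 9.006 − 0.384 = 8.622 Mbps.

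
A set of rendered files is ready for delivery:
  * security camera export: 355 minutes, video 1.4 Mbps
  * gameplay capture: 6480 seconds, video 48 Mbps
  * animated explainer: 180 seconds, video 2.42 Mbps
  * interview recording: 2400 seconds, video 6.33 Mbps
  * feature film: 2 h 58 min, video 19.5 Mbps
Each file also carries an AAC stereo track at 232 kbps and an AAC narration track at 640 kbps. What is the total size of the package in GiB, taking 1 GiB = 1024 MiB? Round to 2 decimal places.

69.91 GiB

Audio total: 232 + 640 = 872 kbps = 0.872 Mbps.
security camera export: 2.272 Mbps × 21300 s = 48393.6 Mb
gameplay capture: 48.872 Mbps × 6480 s = 316690.6 Mb
animated explainer: 3.292 Mbps × 180 s = 592.6 Mb
interview recording: 7.202 Mbps × 2400 s = 17284.8 Mb
feature film: 20.372 Mbps × 10680 s = 217573.0 Mb
Total: 600534.5 Mb = 75066.8 MB.
= 69.91 GiB.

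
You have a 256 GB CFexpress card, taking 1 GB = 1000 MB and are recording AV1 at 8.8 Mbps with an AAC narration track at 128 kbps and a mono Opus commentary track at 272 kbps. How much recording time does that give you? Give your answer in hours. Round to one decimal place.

61.8 hours

Audio total: 128 + 272 = 400 kbps = 0.400 Mbps.
Total bitrate: 8.8 + 0.400 = 9.200 Mbps.
Capacity: 256 GB = 2,048,000 Mb.
Recording time: 2,048,000 / 9.200 = 222,609 s ≈ 61.8 hours.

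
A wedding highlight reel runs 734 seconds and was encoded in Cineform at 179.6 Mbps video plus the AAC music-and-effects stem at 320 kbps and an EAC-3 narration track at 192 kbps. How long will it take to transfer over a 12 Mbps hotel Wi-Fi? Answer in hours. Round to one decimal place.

Audio total: 320 + 192 = 512 kbps = 0.512 Mbps.
Total bitrate: 180.112 Mbps.
File: 180.112 Mbps × 734 s = 132202.2 Mb.
At 12 Mbps: 132202.2 / 12 = 11016.9 s ≈ 3.06 hours.

3.1 hours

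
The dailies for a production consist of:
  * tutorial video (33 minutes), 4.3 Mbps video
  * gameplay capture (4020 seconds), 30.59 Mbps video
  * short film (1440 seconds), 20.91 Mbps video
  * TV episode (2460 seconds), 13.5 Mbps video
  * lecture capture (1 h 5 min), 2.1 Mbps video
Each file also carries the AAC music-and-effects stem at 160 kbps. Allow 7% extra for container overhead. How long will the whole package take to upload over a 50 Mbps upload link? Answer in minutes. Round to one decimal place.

73.2 minutes

Audio: 160 kbps = 0.160 Mbps.
tutorial video: 4.460 Mbps × 1980 s × 1.07 = 9449.0 Mb
gameplay capture: 30.750 Mbps × 4020 s × 1.07 = 132268.0 Mb
short film: 21.070 Mbps × 1440 s × 1.07 = 32464.7 Mb
TV episode: 13.660 Mbps × 2460 s × 1.07 = 35955.9 Mb
lecture capture: 2.260 Mbps × 3900 s × 1.07 = 9431.0 Mb
Total: 219568.5 Mb = 27446.1 MB.
At 50 Mbps: 219568.5 / 50 = 4391 s ≈ 73.2 minutes.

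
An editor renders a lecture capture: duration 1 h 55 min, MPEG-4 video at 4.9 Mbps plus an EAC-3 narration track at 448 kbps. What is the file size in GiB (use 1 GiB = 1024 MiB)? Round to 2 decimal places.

4.30 GiB

1 h 55 min = 115 min = 6900 s
Audio: 448 kbps = 0.448 Mbps.
Total bitrate: 4.9 + 0.448 = 5.348 Mbps.
Stream data: 5.348 Mbps × 6900 s = 36901.2 Mb.
36,901 Mb = 4,612,650,000 bytes ÷ 1,073,741,824 = 4.296 GiB.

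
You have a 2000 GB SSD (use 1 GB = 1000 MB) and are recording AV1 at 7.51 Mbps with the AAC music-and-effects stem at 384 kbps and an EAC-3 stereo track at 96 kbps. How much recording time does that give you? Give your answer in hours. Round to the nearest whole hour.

556 hours

Audio total: 384 + 96 = 480 kbps = 0.480 Mbps.
Total bitrate: 7.51 + 0.480 = 7.990 Mbps.
Capacity: 2000 GB = 16,000,000 Mb.
Recording time: 16,000,000 / 7.990 = 2,002,503 s ≈ 556 hours.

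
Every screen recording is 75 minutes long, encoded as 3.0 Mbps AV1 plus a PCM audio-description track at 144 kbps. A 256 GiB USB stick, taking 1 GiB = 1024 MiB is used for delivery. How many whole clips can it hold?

75 min = 4500 s
Audio: 144 kbps = 0.144 Mbps.
Total bitrate: 3.144 Mbps.
Per item: 3.144 Mbps × 4500 s = 14,148 Mb = 1,768 MB.
Capacity: 256 GiB = 2,199,023 Mb; 155.43 items → 155 complete.

155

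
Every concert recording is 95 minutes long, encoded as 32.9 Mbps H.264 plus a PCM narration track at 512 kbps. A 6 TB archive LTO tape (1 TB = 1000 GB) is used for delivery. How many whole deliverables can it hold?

95 min = 5700 s
Audio: 512 kbps = 0.512 Mbps.
Total bitrate: 33.412 Mbps.
Per item: 33.412 Mbps × 5700 s = 190,448 Mb = 23,806 MB.
Capacity: 6 TB = 48,000,000 Mb; 252.04 items → 252 complete.

252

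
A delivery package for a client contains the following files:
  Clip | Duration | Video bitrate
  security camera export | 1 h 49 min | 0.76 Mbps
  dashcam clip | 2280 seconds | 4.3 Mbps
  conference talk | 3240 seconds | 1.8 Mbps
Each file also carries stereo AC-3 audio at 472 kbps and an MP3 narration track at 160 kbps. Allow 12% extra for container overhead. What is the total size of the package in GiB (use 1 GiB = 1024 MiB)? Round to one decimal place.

3.7 GiB

Audio total: 472 + 160 = 632 kbps = 0.632 Mbps.
security camera export: 1.392 Mbps × 6540 s × 1.12 = 10196.1 Mb
dashcam clip: 4.932 Mbps × 2280 s × 1.12 = 12594.4 Mb
conference talk: 2.432 Mbps × 3240 s × 1.12 = 8825.2 Mb
Total: 31615.7 Mb = 3952.0 MB.
= 3.681 GiB.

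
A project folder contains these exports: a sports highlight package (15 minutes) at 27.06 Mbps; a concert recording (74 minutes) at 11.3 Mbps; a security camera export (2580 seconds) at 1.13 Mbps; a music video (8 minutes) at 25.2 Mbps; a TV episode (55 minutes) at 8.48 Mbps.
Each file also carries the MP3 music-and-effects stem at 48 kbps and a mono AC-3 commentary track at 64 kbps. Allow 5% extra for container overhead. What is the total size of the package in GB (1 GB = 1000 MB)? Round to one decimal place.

Audio total: 48 + 64 = 112 kbps = 0.112 Mbps.
sports highlight package: 27.172 Mbps × 900 s × 1.05 = 25677.5 Mb
concert recording: 11.412 Mbps × 4440 s × 1.05 = 53202.7 Mb
security camera export: 1.242 Mbps × 2580 s × 1.05 = 3364.6 Mb
music video: 25.312 Mbps × 480 s × 1.05 = 12757.2 Mb
TV episode: 8.592 Mbps × 3300 s × 1.05 = 29771.3 Mb
Total: 124773.4 Mb = 15596.7 MB.
= 15.60 GB.

15.6 GB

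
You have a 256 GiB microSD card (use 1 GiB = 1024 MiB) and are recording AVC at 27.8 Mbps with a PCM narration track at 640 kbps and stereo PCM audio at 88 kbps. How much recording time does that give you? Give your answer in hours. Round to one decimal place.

Audio total: 640 + 88 = 728 kbps = 0.728 Mbps.
Total bitrate: 27.8 + 0.728 = 28.528 Mbps.
Capacity: 256 GiB = 2,199,023 Mb.
Recording time: 2,199,023 / 28.528 = 77,083 s ≈ 21.4 hours.

21.4 hours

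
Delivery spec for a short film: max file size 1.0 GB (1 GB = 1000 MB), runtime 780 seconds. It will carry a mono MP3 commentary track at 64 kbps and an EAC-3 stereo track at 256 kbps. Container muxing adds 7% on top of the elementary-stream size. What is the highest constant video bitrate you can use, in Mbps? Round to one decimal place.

Budget: 1.0 GB = 8000.0 Mb.
Stream payload after overhead: 8000.0 / 1.07 = 7476.6 Mb.
Total bitrate budget: 7476.6 Mb / 780 s = 9.585 Mbps.
Audio total: 64 + 256 = 320 kbps = 0.320 Mbps.
Video: 9.585 − 0.320 = 9.265 Mbps.

9.3 Mbps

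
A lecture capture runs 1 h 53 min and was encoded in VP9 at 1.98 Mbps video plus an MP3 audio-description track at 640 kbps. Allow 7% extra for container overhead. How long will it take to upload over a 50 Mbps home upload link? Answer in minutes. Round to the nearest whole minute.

6 minutes

1 h 53 min = 113 min = 6780 s
Audio: 640 kbps = 0.640 Mbps.
Total bitrate: 2.620 Mbps.
File: 2.620 Mbps × 6780 s = 17763.6 Mb.
With 7% container overhead: ×1.07. → 19007.1 Mb.
At 50 Mbps: 19007.1 / 50 = 380.1 s ≈ 6.34 minutes.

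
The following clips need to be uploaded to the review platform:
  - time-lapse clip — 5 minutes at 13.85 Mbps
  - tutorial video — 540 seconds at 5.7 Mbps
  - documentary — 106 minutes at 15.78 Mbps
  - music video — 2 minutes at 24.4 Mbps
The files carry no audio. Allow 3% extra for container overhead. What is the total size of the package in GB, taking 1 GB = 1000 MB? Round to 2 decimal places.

14.23 GB

time-lapse clip: 13.850 Mbps × 300 s × 1.03 = 4279.6 Mb
tutorial video: 5.700 Mbps × 540 s × 1.03 = 3170.3 Mb
documentary: 15.780 Mbps × 6360 s × 1.03 = 103371.6 Mb
music video: 24.400 Mbps × 120 s × 1.03 = 3015.8 Mb
Total: 113837.5 Mb = 14229.7 MB.
= 14.23 GB.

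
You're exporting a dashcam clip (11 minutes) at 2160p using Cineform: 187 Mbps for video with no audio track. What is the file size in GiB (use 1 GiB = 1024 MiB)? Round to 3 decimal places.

11 min = 660 s
Total bitrate: 187 Mbps.
Stream data: 187.000 Mbps × 660 s = 123420.0 Mb.
123,420 Mb = 15,427,500,000 bytes ÷ 1,073,741,824 = 14.37 GiB.

14.368 GiB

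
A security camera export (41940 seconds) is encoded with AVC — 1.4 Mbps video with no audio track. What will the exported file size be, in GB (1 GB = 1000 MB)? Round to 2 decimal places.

Total bitrate: 1.4 Mbps.
Stream data: 1.400 Mbps × 41940 s = 58716.0 Mb.
58,716 Mb ÷ 8 = 7,340 MB → 7.340 GB.

7.34 GB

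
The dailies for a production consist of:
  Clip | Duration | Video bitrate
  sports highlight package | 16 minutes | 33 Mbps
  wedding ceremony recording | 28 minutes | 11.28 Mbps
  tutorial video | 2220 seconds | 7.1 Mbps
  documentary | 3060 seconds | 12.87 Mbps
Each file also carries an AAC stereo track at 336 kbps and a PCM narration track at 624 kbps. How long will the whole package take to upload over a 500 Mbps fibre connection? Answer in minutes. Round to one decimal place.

3.8 minutes

Audio total: 336 + 624 = 960 kbps = 0.960 Mbps.
sports highlight package: 33.960 Mbps × 960 s = 32601.6 Mb
wedding ceremony recording: 12.240 Mbps × 1680 s = 20563.2 Mb
tutorial video: 8.060 Mbps × 2220 s = 17893.2 Mb
documentary: 13.830 Mbps × 3060 s = 42319.8 Mb
Total: 113377.8 Mb = 14172.2 MB.
At 500 Mbps: 113377.8 / 500 = 227 s ≈ 3.78 minutes.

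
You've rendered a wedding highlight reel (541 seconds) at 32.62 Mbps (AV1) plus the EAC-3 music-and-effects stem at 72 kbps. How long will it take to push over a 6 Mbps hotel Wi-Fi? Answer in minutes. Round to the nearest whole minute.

Audio: 72 kbps = 0.072 Mbps.
Total bitrate: 32.692 Mbps.
File: 32.692 Mbps × 541 s = 17686.4 Mb.
At 6 Mbps: 17686.4 / 6 = 2947.7 s ≈ 49.1 minutes.

49 minutes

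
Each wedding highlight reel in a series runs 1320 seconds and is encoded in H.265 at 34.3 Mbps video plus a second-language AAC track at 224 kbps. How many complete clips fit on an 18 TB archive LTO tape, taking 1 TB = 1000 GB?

3159

Audio: 224 kbps = 0.224 Mbps.
Total bitrate: 34.524 Mbps.
Per item: 34.524 Mbps × 1320 s = 45,572 Mb = 5,696 MB.
Capacity: 18 TB = 144,000,000 Mb; 3159.86 items → 3159 complete.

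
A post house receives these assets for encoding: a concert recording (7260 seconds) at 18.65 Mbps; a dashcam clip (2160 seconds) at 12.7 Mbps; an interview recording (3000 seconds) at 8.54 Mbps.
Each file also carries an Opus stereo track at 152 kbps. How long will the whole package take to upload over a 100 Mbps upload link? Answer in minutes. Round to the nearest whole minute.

32 minutes

Audio: 152 kbps = 0.152 Mbps.
concert recording: 18.802 Mbps × 7260 s = 136502.5 Mb
dashcam clip: 12.852 Mbps × 2160 s = 27760.3 Mb
interview recording: 8.692 Mbps × 3000 s = 26076.0 Mb
Total: 190338.8 Mb = 23792.4 MB.
At 100 Mbps: 190338.8 / 100 = 1903 s ≈ 31.7 minutes.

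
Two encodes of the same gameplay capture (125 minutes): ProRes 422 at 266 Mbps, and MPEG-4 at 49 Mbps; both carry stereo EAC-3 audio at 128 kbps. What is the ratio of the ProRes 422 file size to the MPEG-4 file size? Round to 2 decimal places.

5.42

125 min = 7500 s
Audio: 128 kbps = 0.128 Mbps.
ProRes 422: 266.128 Mbps × 7500 s = 1995960.0 Mb = 249.495 GB.
MPEG-4: 49.128 Mbps × 7500 s = 368460.0 Mb = 46.057 GB.
Ratio: 249.495 / 46.057 = 5.417.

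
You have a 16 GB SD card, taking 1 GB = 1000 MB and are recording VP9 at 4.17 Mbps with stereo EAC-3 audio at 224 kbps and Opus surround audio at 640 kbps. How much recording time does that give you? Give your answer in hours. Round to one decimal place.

Audio total: 224 + 640 = 864 kbps = 0.864 Mbps.
Total bitrate: 4.17 + 0.864 = 5.034 Mbps.
Capacity: 16 GB = 128,000 Mb.
Recording time: 128,000 / 5.034 = 25,427 s ≈ 7.06 hours.

7.1 hours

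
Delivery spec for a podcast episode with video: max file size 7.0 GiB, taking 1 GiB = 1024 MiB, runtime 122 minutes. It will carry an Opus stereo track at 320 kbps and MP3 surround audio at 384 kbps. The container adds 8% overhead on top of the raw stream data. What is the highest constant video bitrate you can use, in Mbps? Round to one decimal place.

Budget: 7.0 GiB = 60129.5 Mb.
Stream payload after overhead: 60129.5 / 1.08 = 55675.5 Mb.
122 min = 7320 s
Total bitrate budget: 55675.5 Mb / 7320 s = 7.606 Mbps.
Audio total: 320 + 384 = 704 kbps = 0.704 Mbps.
Video: 7.606 − 0.704 = 6.902 Mbps.

6.9 Mbps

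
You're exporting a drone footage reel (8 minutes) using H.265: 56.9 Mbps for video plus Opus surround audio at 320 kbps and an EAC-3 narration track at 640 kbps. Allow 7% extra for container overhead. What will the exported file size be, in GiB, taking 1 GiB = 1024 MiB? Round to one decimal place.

8 min = 480 s
Audio total: 320 + 640 = 960 kbps = 0.960 Mbps.
Total bitrate: 56.9 + 0.960 = 57.860 Mbps.
Stream data: 57.860 Mbps × 480 s = 27772.8 Mb.
With 7% container overhead: ×1.07.
29,717 Mb = 3,714,612,000 bytes ÷ 1,073,741,824 = 3.460 GiB.

3.5 GiB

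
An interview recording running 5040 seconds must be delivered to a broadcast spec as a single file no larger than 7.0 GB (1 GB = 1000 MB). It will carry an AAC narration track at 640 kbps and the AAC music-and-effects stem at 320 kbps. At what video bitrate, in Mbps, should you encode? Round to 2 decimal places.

10.15 Mbps

Budget: 7.0 GB = 56000.0 Mb.
Total bitrate budget: 56000.0 Mb / 5040 s = 11.111 Mbps.
Audio total: 640 + 320 = 960 kbps = 0.960 Mbps.
Video: 11.111 − 0.960 = 10.151 Mbps.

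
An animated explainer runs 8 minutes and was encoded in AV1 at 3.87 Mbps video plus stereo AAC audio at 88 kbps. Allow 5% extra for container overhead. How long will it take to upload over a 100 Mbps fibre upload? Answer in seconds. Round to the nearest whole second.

8 min = 480 s
Audio: 88 kbps = 0.088 Mbps.
Total bitrate: 3.958 Mbps.
File: 3.958 Mbps × 480 s = 1899.8 Mb.
With 5% container overhead: ×1.05. → 1994.8 Mb.
At 100 Mbps: 1994.8 / 100 = 19.9 s ≈ 19.9 seconds.

20 seconds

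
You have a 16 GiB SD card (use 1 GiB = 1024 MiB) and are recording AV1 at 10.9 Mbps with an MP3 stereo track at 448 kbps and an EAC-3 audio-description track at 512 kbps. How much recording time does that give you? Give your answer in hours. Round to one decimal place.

Audio total: 448 + 512 = 960 kbps = 0.960 Mbps.
Total bitrate: 10.9 + 0.960 = 11.860 Mbps.
Capacity: 16 GiB = 137,439 Mb.
Recording time: 137,439 / 11.860 = 11,588 s ≈ 3.22 hours.

3.2 hours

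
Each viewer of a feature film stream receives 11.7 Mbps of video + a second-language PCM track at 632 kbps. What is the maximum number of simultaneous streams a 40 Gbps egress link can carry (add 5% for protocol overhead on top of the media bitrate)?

3089

Audio: 632 kbps = 0.632 Mbps.
Per-viewer media rate: 12.332 Mbps.
On the wire with 5% overhead: 12.949 Mbps.
40 Gbps = 40,000 Mbps; 40,000 / 12.949 = 3089.14 → 3089 viewers.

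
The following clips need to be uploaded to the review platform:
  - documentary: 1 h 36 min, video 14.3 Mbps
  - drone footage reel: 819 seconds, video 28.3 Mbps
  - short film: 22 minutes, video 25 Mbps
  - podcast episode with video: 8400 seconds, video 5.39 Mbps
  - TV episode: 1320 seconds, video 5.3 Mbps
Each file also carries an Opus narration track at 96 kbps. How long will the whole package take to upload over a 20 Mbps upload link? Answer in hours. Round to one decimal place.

Audio: 96 kbps = 0.096 Mbps.
documentary: 14.396 Mbps × 5760 s = 82921.0 Mb
drone footage reel: 28.396 Mbps × 819 s = 23256.3 Mb
short film: 25.096 Mbps × 1320 s = 33126.7 Mb
podcast episode with video: 5.486 Mbps × 8400 s = 46082.4 Mb
TV episode: 5.396 Mbps × 1320 s = 7122.7 Mb
Total: 192509.1 Mb = 24063.6 MB.
At 20 Mbps: 192509.1 / 20 = 9625 s ≈ 2.67 hours.

2.7 hours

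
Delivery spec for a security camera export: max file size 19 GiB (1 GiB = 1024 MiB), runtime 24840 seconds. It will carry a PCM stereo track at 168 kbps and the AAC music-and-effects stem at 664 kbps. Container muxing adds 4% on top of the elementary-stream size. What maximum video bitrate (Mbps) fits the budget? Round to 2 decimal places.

5.49 Mbps

Budget: 19 GiB = 163208.8 Mb.
Stream payload after overhead: 163208.8 / 1.04 = 156931.5 Mb.
Total bitrate budget: 156931.5 Mb / 24840 s = 6.318 Mbps.
Audio total: 168 + 664 = 832 kbps = 0.832 Mbps.
Video: 6.318 − 0.832 = 5.486 Mbps.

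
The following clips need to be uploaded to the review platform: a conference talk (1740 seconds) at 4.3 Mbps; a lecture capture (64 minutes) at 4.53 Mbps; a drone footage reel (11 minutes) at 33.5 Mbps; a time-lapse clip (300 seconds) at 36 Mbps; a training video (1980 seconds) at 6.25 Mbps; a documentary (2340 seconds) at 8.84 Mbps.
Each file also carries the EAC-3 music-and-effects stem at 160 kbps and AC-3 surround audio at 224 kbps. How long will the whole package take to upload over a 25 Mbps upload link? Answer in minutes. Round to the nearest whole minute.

63 minutes

Audio total: 160 + 224 = 384 kbps = 0.384 Mbps.
conference talk: 4.684 Mbps × 1740 s = 8150.2 Mb
lecture capture: 4.914 Mbps × 3840 s = 18869.8 Mb
drone footage reel: 33.884 Mbps × 660 s = 22363.4 Mb
time-lapse clip: 36.384 Mbps × 300 s = 10915.2 Mb
training video: 6.634 Mbps × 1980 s = 13135.3 Mb
documentary: 9.224 Mbps × 2340 s = 21584.2 Mb
Total: 95018.0 Mb = 11877.3 MB.
At 25 Mbps: 95018.0 / 25 = 3801 s ≈ 63.3 minutes.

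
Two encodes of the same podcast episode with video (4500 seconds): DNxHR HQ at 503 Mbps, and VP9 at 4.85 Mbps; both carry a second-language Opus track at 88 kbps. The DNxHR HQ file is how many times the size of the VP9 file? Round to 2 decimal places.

101.88

Audio: 88 kbps = 0.088 Mbps.
DNxHR HQ: 503.088 Mbps × 4500 s = 2263896.0 Mb = 263.552 GiB.
VP9: 4.938 Mbps × 4500 s = 22221.0 Mb = 2.587 GiB.
Ratio: 263.552 / 2.587 = 101.881.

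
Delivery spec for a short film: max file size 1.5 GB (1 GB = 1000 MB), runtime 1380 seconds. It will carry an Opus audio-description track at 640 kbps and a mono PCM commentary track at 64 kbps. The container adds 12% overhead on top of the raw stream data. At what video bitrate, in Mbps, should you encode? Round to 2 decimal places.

Budget: 1.5 GB = 12000.0 Mb.
Stream payload after overhead: 12000.0 / 1.12 = 10714.3 Mb.
Total bitrate budget: 10714.3 Mb / 1380 s = 7.764 Mbps.
Audio total: 640 + 64 = 704 kbps = 0.704 Mbps.
Video: 7.764 − 0.704 = 7.060 Mbps.

7.06 Mbps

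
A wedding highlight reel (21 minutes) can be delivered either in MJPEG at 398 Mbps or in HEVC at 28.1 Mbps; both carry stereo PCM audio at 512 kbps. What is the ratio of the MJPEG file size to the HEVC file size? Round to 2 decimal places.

21 min = 1260 s
Audio: 512 kbps = 0.512 Mbps.
MJPEG: 398.512 Mbps × 1260 s = 502125.1 Mb = 62.766 GB.
HEVC: 28.612 Mbps × 1260 s = 36051.1 Mb = 4.506 GB.
Ratio: 62.766 / 4.506 = 13.928.

13.93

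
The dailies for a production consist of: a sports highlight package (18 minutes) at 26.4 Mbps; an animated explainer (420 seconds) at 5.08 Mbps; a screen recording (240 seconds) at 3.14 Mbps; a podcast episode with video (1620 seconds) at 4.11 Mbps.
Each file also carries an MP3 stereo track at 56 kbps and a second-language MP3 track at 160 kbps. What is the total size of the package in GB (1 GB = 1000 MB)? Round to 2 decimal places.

Audio total: 56 + 160 = 216 kbps = 0.216 Mbps.
sports highlight package: 26.616 Mbps × 1080 s = 28745.3 Mb
animated explainer: 5.296 Mbps × 420 s = 2224.3 Mb
screen recording: 3.356 Mbps × 240 s = 805.4 Mb
podcast episode with video: 4.326 Mbps × 1620 s = 7008.1 Mb
Total: 38783.2 Mb = 4847.9 MB.
= 4.848 GB.

4.85 GB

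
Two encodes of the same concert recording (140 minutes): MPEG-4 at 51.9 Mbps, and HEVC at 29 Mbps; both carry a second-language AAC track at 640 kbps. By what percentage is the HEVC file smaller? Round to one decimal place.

43.6%

140 min = 8400 s
Audio: 640 kbps = 0.640 Mbps.
MPEG-4: 52.540 Mbps × 8400 s = 441336.0 Mb = 55.167 GB.
HEVC: 29.640 Mbps × 8400 s = 248976.0 Mb = 31.122 GB.
Reduction: (1 − 31.122/55.167) × 100 = 43.59%.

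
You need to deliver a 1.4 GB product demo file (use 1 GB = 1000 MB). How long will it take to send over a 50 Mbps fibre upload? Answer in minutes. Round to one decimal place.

3.7 minutes

File: 1.4 GB = 11200.0 Mb.
At 50 Mbps: 11200.0 / 50 = 224.0 s ≈ 3.73 minutes.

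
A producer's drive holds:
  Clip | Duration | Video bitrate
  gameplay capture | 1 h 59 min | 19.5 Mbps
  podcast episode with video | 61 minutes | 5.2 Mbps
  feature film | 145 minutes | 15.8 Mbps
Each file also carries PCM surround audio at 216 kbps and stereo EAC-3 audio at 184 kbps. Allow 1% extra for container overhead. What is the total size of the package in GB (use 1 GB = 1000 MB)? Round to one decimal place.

Audio total: 216 + 184 = 400 kbps = 0.400 Mbps.
gameplay capture: 19.900 Mbps × 7140 s × 1.01 = 143506.9 Mb
podcast episode with video: 5.600 Mbps × 3660 s × 1.01 = 20701.0 Mb
feature film: 16.200 Mbps × 8700 s × 1.01 = 142349.4 Mb
Total: 306557.2 Mb = 38319.7 MB.
= 38.32 GB.

38.3 GB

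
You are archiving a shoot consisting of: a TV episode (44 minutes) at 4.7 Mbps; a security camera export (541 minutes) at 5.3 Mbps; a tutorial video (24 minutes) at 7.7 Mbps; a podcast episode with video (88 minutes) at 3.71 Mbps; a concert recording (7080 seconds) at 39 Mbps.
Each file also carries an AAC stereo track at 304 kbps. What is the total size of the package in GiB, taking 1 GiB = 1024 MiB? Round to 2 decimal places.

58.92 GiB

Audio: 304 kbps = 0.304 Mbps.
TV episode: 5.004 Mbps × 2640 s = 13210.6 Mb
security camera export: 5.604 Mbps × 32460 s = 181905.8 Mb
tutorial video: 8.004 Mbps × 1440 s = 11525.8 Mb
podcast episode with video: 4.014 Mbps × 5280 s = 21193.9 Mb
concert recording: 39.304 Mbps × 7080 s = 278272.3 Mb
Total: 506108.4 Mb = 63263.6 MB.
= 58.92 GiB.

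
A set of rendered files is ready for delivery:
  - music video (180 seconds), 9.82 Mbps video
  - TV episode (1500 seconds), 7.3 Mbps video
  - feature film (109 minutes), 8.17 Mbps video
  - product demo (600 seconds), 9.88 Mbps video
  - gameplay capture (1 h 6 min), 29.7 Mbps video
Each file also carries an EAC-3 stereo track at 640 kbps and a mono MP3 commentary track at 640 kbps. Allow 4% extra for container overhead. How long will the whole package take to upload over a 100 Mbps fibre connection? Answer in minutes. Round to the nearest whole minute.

36 minutes

Audio total: 640 + 640 = 1280 kbps = 1.280 Mbps.
music video: 11.100 Mbps × 180 s × 1.04 = 2077.9 Mb
TV episode: 8.580 Mbps × 1500 s × 1.04 = 13384.8 Mb
feature film: 9.450 Mbps × 6540 s × 1.04 = 64275.1 Mb
product demo: 11.160 Mbps × 600 s × 1.04 = 6963.8 Mb
gameplay capture: 30.980 Mbps × 3960 s × 1.04 = 127588.0 Mb
Total: 214289.7 Mb = 26786.2 MB.
At 100 Mbps: 214289.7 / 100 = 2143 s ≈ 35.7 minutes.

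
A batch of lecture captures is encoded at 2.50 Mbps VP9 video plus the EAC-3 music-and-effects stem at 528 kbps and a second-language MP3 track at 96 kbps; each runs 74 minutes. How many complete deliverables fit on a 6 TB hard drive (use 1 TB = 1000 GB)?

3460

74 min = 4440 s
Audio total: 528 + 96 = 624 kbps = 0.624 Mbps.
Total bitrate: 3.124 Mbps.
Per item: 3.124 Mbps × 4440 s = 13,871 Mb = 1,734 MB.
Capacity: 6 TB = 48,000,000 Mb; 3460.57 items → 3460 complete.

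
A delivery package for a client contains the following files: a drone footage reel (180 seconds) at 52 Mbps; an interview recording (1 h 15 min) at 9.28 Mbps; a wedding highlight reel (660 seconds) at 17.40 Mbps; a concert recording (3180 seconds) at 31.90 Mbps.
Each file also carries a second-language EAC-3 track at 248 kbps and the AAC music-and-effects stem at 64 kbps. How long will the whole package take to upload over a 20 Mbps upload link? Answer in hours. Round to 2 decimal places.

Audio total: 248 + 64 = 312 kbps = 0.312 Mbps.
drone footage reel: 52.312 Mbps × 180 s = 9416.2 Mb
interview recording: 9.592 Mbps × 4500 s = 43164.0 Mb
wedding highlight reel: 17.712 Mbps × 660 s = 11689.9 Mb
concert recording: 32.212 Mbps × 3180 s = 102434.2 Mb
Total: 166704.2 Mb = 20838.0 MB.
At 20 Mbps: 166704.2 / 20 = 8335 s ≈ 2.32 hours.

2.32 hours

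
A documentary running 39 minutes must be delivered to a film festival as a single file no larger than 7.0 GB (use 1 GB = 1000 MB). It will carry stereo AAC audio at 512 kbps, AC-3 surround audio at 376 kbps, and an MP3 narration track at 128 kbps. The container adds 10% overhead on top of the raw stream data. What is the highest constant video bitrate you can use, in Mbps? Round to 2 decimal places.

Budget: 7.0 GB = 56000.0 Mb.
Stream payload after overhead: 56000.0 / 1.10 = 50909.1 Mb.
39 min = 2340 s
Total bitrate budget: 50909.1 Mb / 2340 s = 21.756 Mbps.
Audio total: 512 + 376 + 128 = 1016 kbps = 1.016 Mbps.
Video: 21.756 − 1.016 = 20.740 Mbps.

20.74 Mbps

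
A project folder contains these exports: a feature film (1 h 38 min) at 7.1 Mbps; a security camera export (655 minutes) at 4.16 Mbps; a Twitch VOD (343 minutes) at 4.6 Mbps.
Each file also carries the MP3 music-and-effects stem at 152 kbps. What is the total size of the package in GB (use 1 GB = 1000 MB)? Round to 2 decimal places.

Audio: 152 kbps = 0.152 Mbps.
feature film: 7.252 Mbps × 5880 s = 42641.8 Mb
security camera export: 4.312 Mbps × 39300 s = 169461.6 Mb
Twitch VOD: 4.752 Mbps × 20580 s = 97796.2 Mb
Total: 309899.5 Mb = 38737.4 MB.
= 38.74 GB.

38.74 GB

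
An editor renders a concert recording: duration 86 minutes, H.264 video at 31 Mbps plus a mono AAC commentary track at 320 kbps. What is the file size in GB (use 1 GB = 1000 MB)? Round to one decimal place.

20.2 GB

86 min = 5160 s
Audio: 320 kbps = 0.320 Mbps.
Total bitrate: 31 + 0.320 = 31.320 Mbps.
Stream data: 31.320 Mbps × 5160 s = 161611.2 Mb.
161,611 Mb ÷ 8 = 20,201 MB → 20.20 GB.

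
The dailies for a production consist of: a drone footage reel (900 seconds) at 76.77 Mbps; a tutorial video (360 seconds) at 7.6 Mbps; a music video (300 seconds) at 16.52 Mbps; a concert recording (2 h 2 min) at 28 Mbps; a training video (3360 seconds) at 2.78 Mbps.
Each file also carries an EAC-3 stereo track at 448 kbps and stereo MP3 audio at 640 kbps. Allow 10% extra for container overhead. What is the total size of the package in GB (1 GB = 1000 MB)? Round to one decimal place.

41.9 GB

Audio total: 448 + 640 = 1088 kbps = 1.088 Mbps.
drone footage reel: 77.858 Mbps × 900 s × 1.10 = 77079.4 Mb
tutorial video: 8.688 Mbps × 360 s × 1.10 = 3440.4 Mb
music video: 17.608 Mbps × 300 s × 1.10 = 5810.6 Mb
concert recording: 29.088 Mbps × 7320 s × 1.10 = 234216.6 Mb
training video: 3.868 Mbps × 3360 s × 1.10 = 14296.1 Mb
Total: 334843.2 Mb = 41855.4 MB.
= 41.86 GB.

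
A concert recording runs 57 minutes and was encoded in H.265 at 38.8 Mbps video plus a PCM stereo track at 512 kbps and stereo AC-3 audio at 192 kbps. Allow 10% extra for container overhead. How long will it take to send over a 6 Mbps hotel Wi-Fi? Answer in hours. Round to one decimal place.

6.9 hours

57 min = 3420 s
Audio total: 512 + 192 = 704 kbps = 0.704 Mbps.
Total bitrate: 39.504 Mbps.
File: 39.504 Mbps × 3420 s = 135103.7 Mb.
With 10% container overhead: ×1.10. → 148614.0 Mb.
At 6 Mbps: 148614.0 / 6 = 24769.0 s ≈ 6.88 hours.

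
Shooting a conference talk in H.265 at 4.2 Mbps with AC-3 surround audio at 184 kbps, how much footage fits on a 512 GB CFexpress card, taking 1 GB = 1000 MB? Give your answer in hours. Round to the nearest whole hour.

260 hours

Audio: 184 kbps = 0.184 Mbps.
Total bitrate: 4.2 + 0.184 = 4.384 Mbps.
Capacity: 512 GB = 4,096,000 Mb.
Recording time: 4,096,000 / 4.384 = 934,307 s ≈ 260 hours.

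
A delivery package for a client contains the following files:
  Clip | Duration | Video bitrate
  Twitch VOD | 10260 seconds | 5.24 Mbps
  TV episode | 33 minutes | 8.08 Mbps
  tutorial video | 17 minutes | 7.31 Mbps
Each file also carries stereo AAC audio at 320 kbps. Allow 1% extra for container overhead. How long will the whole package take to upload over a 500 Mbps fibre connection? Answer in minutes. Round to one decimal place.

2.7 minutes

Audio: 320 kbps = 0.320 Mbps.
Twitch VOD: 5.560 Mbps × 10260 s × 1.01 = 57616.1 Mb
TV episode: 8.400 Mbps × 1980 s × 1.01 = 16798.3 Mb
tutorial video: 7.630 Mbps × 1020 s × 1.01 = 7860.4 Mb
Total: 82274.8 Mb = 10284.4 MB.
At 500 Mbps: 82274.8 / 500 = 165 s ≈ 2.74 minutes.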